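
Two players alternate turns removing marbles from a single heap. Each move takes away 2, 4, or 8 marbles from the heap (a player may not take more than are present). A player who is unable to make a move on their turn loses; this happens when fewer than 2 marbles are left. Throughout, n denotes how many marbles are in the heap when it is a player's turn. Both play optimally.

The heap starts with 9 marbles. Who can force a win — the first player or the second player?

Classify positions by backward induction: terminal positions (no move available) are L. From any other position, the mover wins iff some move reaches an L.
n=0: no move → L
n=1: no move → L
n=2: reaches L-position 0 → W
n=3: reaches L-position 1 → W
n=4: reaches L-position 0 → W
n=5: reaches L-position 1 → W
n=6: only reaches 4(W), 2(W), all W → L
n=7: only reaches 5(W), 3(W), all W → L
n=8: reaches L-position 6 → W
n=9: reaches L-position 7 → W
From 9 the player to move can remove 2, leaving 7, reaching an L position.

The first player wins.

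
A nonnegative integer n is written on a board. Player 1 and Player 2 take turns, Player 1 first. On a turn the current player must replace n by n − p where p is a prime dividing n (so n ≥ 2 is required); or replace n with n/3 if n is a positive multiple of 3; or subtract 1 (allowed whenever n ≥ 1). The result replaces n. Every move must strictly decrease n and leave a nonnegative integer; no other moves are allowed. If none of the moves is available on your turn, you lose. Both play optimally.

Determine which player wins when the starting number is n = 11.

Use the standard recursion: the mover loses at a terminal position; elsewhere, the mover wins exactly when some move hands the opponent an L position.
n=0: no move → L
n=1: W (go to 0, an L position)
n=2: W (go to 0, an L position)
n=3: W (go to 0, an L position)
n=4: L (options 2(W), 3(W) are all W)
n=5: W (go to 0, an L position)
n=6: W (go to 4, an L position)
n=7: W (go to 0, an L position)
n=8: L (options 6(W), 7(W) are all W)
n=9: W (go to 8, an L position)
n=10: W (go to 8, an L position)
n=11: W (go to 0, an L position)
The starting position 11 is W: Player 1 should move to 0, handing over an L position.

Player 1 wins.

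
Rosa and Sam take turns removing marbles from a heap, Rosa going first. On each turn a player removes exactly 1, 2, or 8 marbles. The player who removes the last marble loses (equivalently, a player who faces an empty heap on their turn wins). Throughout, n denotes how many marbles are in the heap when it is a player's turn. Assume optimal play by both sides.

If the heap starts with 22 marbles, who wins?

Work bottom-up. With no move the player to move wins. Otherwise the position is W if at least one move leads to an L position for the opponent, and L if every move leads to a W.
n=0: no move; the opponent has just taken the last marble and therefore loses → W
n=1: L (sole option 0(W) is W)
n=2: W (go to 1, an L position)
n=3: W (go to 1, an L position)
n=4: L (options 3(W), 2(W) are all W)
n=5: W (go to 4, an L position)
n=6: W (go to 4, an L position)
n=7: L (options 6(W), 5(W) are all W)
n=8: W (go to 7, an L position)
n=9: W (go to 7, an L position)
n=10: L (options 9(W), 8(W), 2(W) are all W)
n=11: W (go to 10, an L position)
n=12: W (go to 10, an L position)
n=13: L (options 12(W), 11(W), 5(W) are all W)
n=14: W (go to 13, an L position)
n=15: W (go to 13, an L position)
n=16: L (options 15(W), 14(W), 8(W) are all W)
n=17: W (go to 16, an L position)
n=18: W (go to 16, an L position)
n=19: L (options 18(W), 17(W), 11(W) are all W)
n=20: W (go to 19, an L position)
n=21: W (go to 19, an L position)
n=22: L (options 21(W), 20(W), 14(W) are all W)
Every move from 22 reaches a W position, so the mover loses.

Sam wins.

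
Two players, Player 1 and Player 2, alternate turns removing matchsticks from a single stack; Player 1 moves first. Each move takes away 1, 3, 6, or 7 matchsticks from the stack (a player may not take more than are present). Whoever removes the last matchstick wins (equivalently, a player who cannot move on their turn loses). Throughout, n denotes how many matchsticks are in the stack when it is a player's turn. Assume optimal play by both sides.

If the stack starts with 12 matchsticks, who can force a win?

Player 2 wins.

Positions with no move are L. A position that does have a move is losing for the player to move precisely when every available move leads to a winning position for the opponent. Fill in the labels:
n=0: no move → L
n=1: reaches L-position 0 → W
n=2: only reaches 1(W), which is W → L
n=3: reaches L-position 2 → W
n=4: only reaches 3(W), 1(W), all W → L
n=5: reaches L-position 4 → W
n=6: reaches L-position 0 → W
n=7: reaches L-position 4 → W
n=8: reaches L-position 2 → W
n=9: reaches L-position 2 → W
n=10: reaches L-position 4 → W
n=11: reaches L-position 4 → W
n=12: only reaches 11(W), 9(W), 6(W), 5(W), all W → L
Every move from 12 reaches a W position, so the mover loses.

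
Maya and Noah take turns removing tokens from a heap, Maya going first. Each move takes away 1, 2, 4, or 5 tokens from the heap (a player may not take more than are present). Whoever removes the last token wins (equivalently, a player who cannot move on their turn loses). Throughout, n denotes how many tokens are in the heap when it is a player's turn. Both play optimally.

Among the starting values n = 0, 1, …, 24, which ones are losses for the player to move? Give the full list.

0, 3, 6, 9, 12, 15, 18, 21, 24

Work bottom-up. With no move the player to move loses. Otherwise the position is W if at least one move leads to an L position for the opponent, and L if every move leads to a W.
n=0: no move → L
n=1: can move to 0, which is L ⇒ W
n=2: can move to 0, which is L ⇒ W
n=3: moves to 2(W), 1(W); every one is W ⇒ L
n=4: can move to 3, which is L ⇒ W
n=5: can move to 3, which is L ⇒ W
n=6: moves to 5(W), 4(W), 2(W), 1(W); every one is W ⇒ L
n=7: can move to 6, which is L ⇒ W
n=8: can move to 6, which is L ⇒ W
n=9: moves to 8(W), 7(W), 5(W), 4(W); every one is W ⇒ L
n=10: can move to 9, which is L ⇒ W
n=11: can move to 9, which is L ⇒ W
n=12: moves to 11(W), 10(W), 8(W), 7(W); every one is W ⇒ L
n=13: can move to 12, which is L ⇒ W
n=14: can move to 12, which is L ⇒ W
n=15: moves to 14(W), 13(W), 11(W), 10(W); every one is W ⇒ L
n=16: can move to 15, which is L ⇒ W
n=17: can move to 15, which is L ⇒ W
n=18: moves to 17(W), 16(W), 14(W), 13(W); every one is W ⇒ L
n=19: can move to 18, which is L ⇒ W
n=20: can move to 18, which is L ⇒ W
n=21: moves to 20(W), 19(W), 17(W), 16(W); every one is W ⇒ L
n=22: can move to 21, which is L ⇒ W
n=23: can move to 21, which is L ⇒ W
n=24: moves to 23(W), 22(W), 20(W), 19(W); every one is W ⇒ L
Reading off the rows marked L gives the requested list; there are 9 such values of n.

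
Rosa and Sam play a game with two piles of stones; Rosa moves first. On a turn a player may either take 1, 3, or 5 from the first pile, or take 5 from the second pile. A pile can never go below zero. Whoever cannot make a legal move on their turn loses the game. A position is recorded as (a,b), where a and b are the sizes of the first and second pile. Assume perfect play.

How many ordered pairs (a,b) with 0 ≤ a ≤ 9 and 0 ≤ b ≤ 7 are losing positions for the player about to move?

Label each position W (a win for the player to move) or L (a loss). A position with no legal move is L; any other position is W exactly when some move reaches an L, and L when every move reaches a W.
Every move lowers a or b (never raises either), so fill the grid row by row in increasing a, and left to right within a row: each cell's successors are then already labelled.
      b=0  b=1  b=2  b=3  b=4  b=5  b=6  b=7
a=0:    L    L    L    L    L    W    W    W
a=1:    W    W    W    W    W    L    L    L
a=2:    L    L    L    L    L    W    W    W
a=3:    W    W    W    W    W    L    L    L
a=4:    L    L    L    L    L    W    W    W
a=5:    W    W    W    W    W    L    L    L
a=6:    L    L    L    L    L    W    W    W
a=7:    W    W    W    W    W    L    L    L
a=8:    L    L    L    L    L    W    W    W
a=9:    W    W    W    W    W    L    L    L
Cells with no legal move (terminal, hence L): (0,0), (0,1), (0,2), (0,3), (0,4).
The remaining L cells, each justified by listing all of its moves:
(1,5): moves to (0,5)(W), (1,0)(W); every one is W ⇒ L
(1,6): moves to (0,6)(W), (1,1)(W); every one is W ⇒ L
(1,7): moves to (0,7)(W), (1,2)(W); every one is W ⇒ L
(2,0): the only move is to (1,0)(W), a W ⇒ L
(2,1): the only move is to (1,1)(W), a W ⇒ L
(2,2): the only move is to (1,2)(W), a W ⇒ L
(2,3): the only move is to (1,3)(W), a W ⇒ L
(2,4): the only move is to (1,4)(W), a W ⇒ L
(3,5): moves to (2,5)(W), (0,5)(W), (3,0)(W); every one is W ⇒ L
(3,6): moves to (2,6)(W), (0,6)(W), (3,1)(W); every one is W ⇒ L
(3,7): moves to (2,7)(W), (0,7)(W), (3,2)(W); every one is W ⇒ L
(4,0): moves to (3,0)(W), (1,0)(W); every one is W ⇒ L
(4,1): moves to (3,1)(W), (1,1)(W); every one is W ⇒ L
(4,2): moves to (3,2)(W), (1,2)(W); every one is W ⇒ L
(4,3): moves to (3,3)(W), (1,3)(W); every one is W ⇒ L
(4,4): moves to (3,4)(W), (1,4)(W); every one is W ⇒ L
(5,5): moves to (4,5)(W), (2,5)(W), (0,5)(W), (5,0)(W); every one is W ⇒ L
(5,6): moves to (4,6)(W), (2,6)(W), (0,6)(W), (5,1)(W); every one is W ⇒ L
(5,7): moves to (4,7)(W), (2,7)(W), (0,7)(W), (5,2)(W); every one is W ⇒ L
(6,0): moves to (5,0)(W), (3,0)(W), (1,0)(W); every one is W ⇒ L
(6,1): moves to (5,1)(W), (3,1)(W), (1,1)(W); every one is W ⇒ L
(6,2): moves to (5,2)(W), (3,2)(W), (1,2)(W); every one is W ⇒ L
(6,3): moves to (5,3)(W), (3,3)(W), (1,3)(W); every one is W ⇒ L
(6,4): moves to (5,4)(W), (3,4)(W), (1,4)(W); every one is W ⇒ L
(7,5): moves to (6,5)(W), (4,5)(W), (2,5)(W), (7,0)(W); every one is W ⇒ L
(7,6): moves to (6,6)(W), (4,6)(W), (2,6)(W), (7,1)(W); every one is W ⇒ L
(7,7): moves to (6,7)(W), (4,7)(W), (2,7)(W), (7,2)(W); every one is W ⇒ L
(8,0): moves to (7,0)(W), (5,0)(W), (3,0)(W); every one is W ⇒ L
(8,1): moves to (7,1)(W), (5,1)(W), (3,1)(W); every one is W ⇒ L
(8,2): moves to (7,2)(W), (5,2)(W), (3,2)(W); every one is W ⇒ L
(8,3): moves to (7,3)(W), (5,3)(W), (3,3)(W); every one is W ⇒ L
(8,4): moves to (7,4)(W), (5,4)(W), (3,4)(W); every one is W ⇒ L
(9,5): moves to (8,5)(W), (6,5)(W), (4,5)(W), (9,0)(W); every one is W ⇒ L
(9,6): moves to (8,6)(W), (6,6)(W), (4,6)(W), (9,1)(W); every one is W ⇒ L
(9,7): moves to (8,7)(W), (6,7)(W), (4,7)(W), (9,2)(W); every one is W ⇒ L
Every other cell has at least one move into one of the L cells above, so it is W.
L cells per row: a=0: 5, a=1: 3, a=2: 5, a=3: 3, a=4: 5, a=5: 3, a=6: 5, a=7: 3, a=8: 5, a=9: 3; total 40.

40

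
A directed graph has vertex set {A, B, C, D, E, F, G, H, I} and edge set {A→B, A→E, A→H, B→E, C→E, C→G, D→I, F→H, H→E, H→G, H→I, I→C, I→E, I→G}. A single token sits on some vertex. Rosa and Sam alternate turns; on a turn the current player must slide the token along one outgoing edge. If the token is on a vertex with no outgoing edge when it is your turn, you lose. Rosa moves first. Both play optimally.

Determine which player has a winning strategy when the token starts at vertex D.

Work bottom-up. With no move the player to move loses. Otherwise the position is W if at least one move leads to an L position for the opponent, and L if every move leads to a W.
Every edge goes from a vertex to one that appears earlier in the order E, G, C, I, D, B, H, A, F, so processing vertices in that order labels each vertex after all of its successors.
E: no outgoing edge → L
G: no outgoing edge → L
C: reaches L-position G → W
I: reaches L-position G → W
D: only reaches I(W), which is W → L
B: reaches L-position E → W
H: reaches L-position G → W
A: reaches L-position E → W
F: only reaches H(W), which is W → L
The starting position D is L: whatever Rosa does, the opponent receives a W position.

Sam wins.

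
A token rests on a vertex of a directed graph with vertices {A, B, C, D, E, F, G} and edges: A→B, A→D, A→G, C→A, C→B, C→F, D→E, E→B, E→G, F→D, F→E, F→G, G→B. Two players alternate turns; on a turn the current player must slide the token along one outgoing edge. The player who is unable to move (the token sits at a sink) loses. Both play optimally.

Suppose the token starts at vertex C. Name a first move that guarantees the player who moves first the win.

Move to B.

Classify positions by backward induction: terminal positions (no move available) are L. From any other position, the mover wins iff some move reaches an L.
Every edge goes from a vertex to one that appears earlier in the order B, G, E, D, F, A, C, so processing vertices in that order labels each vertex after all of its successors.
B: no outgoing edge → L
G: reaches L-position B → W
E: reaches L-position B → W
D: only reaches E(W), which is W → L
F: reaches L-position D → W
A: reaches L-position D → W
C: reaches L-position B → W
From C, the L positions reachable in one move are: B.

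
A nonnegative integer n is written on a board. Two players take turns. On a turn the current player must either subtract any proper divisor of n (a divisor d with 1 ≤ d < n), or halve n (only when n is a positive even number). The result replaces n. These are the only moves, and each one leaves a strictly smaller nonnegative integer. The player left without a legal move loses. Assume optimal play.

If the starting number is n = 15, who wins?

Positions with no move are L. A position that does have a move is losing for the player to move precisely when every available move leads to a winning position for the opponent. Fill in the labels:
n=0: no move → L
n=1: no move → L
n=2: →1(L), so W
n=3: →2(W) only, which is W, so L
n=4: →3(L), so W
n=5: →4(W) only, which is W, so L
n=6: →3(L), so W
n=7: →6(W) only, which is W, so L
n=8: →7(L), so W
n=9: →6(W), 8(W) — all W, so L
n=10: →5(L), so W
n=11: →10(W) only, which is W, so L
n=12: →9(L), so W
n=13: →12(W) only, which is W, so L
n=14: →7(L), so W
n=15: →10(W), 12(W), 14(W) — all W, so L
The starting position 15 is L: whatever the player to move does, the opponent receives a W position.

The second player wins.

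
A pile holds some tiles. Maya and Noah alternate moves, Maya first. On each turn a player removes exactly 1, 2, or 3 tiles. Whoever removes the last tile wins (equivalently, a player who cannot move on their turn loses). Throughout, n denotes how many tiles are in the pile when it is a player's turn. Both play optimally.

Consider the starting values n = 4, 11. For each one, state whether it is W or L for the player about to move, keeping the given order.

Compute win/loss labels from the base case upward. A position with no move is L. Any other position is W if it can reach an L in one move, else L.
n=0: no move → L
n=1: reaches L-position 0 → W
n=2: reaches L-position 0 → W
n=3: reaches L-position 0 → W
n=4: only reaches 3(W), 2(W), 1(W), all W → L
n=5: reaches L-position 4 → W
n=6: reaches L-position 4 → W
n=7: reaches L-position 4 → W
n=8: only reaches 7(W), 6(W), 5(W), all W → L
n=9: reaches L-position 8 → W
n=10: reaches L-position 8 → W
n=11: reaches L-position 8 → W

4: L, 11: W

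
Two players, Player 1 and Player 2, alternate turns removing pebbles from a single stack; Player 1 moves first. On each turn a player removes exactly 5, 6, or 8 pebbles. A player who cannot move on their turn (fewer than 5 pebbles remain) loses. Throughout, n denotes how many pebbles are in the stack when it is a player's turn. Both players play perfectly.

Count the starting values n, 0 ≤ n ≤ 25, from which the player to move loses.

10

Compute win/loss labels from the base case upward. A position with no move is L. Any other position is W if it can reach an L in one move, else L.
n=0: no move → L
n=1: no move → L
n=2: no move → L
n=3: no move → L
n=4: no move → L
n=5: →0(L), so W
n=6: →1(L), so W
n=7: →2(L), so W
n=8: →3(L), so W
n=9: →4(L), so W
n=10: →4(L), so W
n=11: →3(L), so W
n=12: →4(L), so W
n=13: →8(W), 7(W), 5(W) — all W, so L
n=14: →9(W), 8(W), 6(W) — all W, so L
n=15: →10(W), 9(W), 7(W) — all W, so L
n=16: →11(W), 10(W), 8(W) — all W, so L
n=17: →12(W), 11(W), 9(W) — all W, so L
n=18: →13(L), so W
n=19: →14(L), so W
n=20: →15(L), so W
n=21: →16(L), so W
n=22: →17(L), so W
n=23: →17(L), so W
n=24: →16(L), so W
n=25: →17(L), so W
L entries with 0 ≤ n ≤ 25: n = 0, 1, 2, 3, 4, 13, 14, 15, 16, 17; that makes 10.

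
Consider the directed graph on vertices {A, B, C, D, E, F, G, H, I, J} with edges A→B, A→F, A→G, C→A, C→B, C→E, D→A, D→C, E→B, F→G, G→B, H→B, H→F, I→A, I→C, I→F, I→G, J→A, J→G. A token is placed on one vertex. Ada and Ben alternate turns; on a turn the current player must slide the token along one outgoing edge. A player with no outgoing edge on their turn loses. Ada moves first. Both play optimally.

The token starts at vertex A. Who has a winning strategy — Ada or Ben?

Classify positions by backward induction: terminal positions (no move available) are L. From any other position, the mover wins iff some move reaches an L.
Every edge goes from a vertex to one that appears earlier in the order B, G, F, A, J, E, C, I, H, D, so processing vertices in that order labels each vertex after all of its successors.
B: no outgoing edge → L
G: →B(L), so W
F: →G(W) only, which is W, so L
A: →F(L), so W
J: →A(W), G(W) — all W, so L
E: →B(L), so W
C: →B(L), so W
I: →F(L), so W
H: →F(L), so W
D: →C(W), A(W) — all W, so L
From A Ada can move to F, reaching an L position.

Ada wins.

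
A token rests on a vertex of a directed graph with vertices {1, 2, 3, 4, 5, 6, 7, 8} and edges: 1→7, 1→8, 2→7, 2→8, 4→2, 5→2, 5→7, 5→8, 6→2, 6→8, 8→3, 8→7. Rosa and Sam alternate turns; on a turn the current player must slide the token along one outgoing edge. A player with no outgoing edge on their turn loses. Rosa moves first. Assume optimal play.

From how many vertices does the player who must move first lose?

Classify positions by backward induction: terminal positions (no move available) are L. From any other position, the mover wins iff some move reaches an L.
Every edge goes from a vertex to one that appears earlier in the order 7, 3, 8, 2, 4, 5, 6, 1, so processing vertices in that order labels each vertex after all of its successors.
7: no outgoing edge → L
3: no outgoing edge → L
8: →3(L), so W
2: →7(L), so W
4: →2(W) only, which is W, so L
5: →7(L), so W
6: →2(W), 8(W) — all W, so L
1: →7(L), so W
The L vertices are 3, 4, 6, 7; that is 4 in all.

4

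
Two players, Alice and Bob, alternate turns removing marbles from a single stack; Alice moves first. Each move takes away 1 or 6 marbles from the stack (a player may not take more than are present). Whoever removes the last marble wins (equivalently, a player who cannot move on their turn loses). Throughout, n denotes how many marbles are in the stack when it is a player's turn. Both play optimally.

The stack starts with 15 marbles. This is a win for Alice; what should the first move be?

Label each position W (a win for the player to move) or L (a loss). A position with no legal move is L; any other position is W exactly when some move reaches an L, and L when every move reaches a W.
n=0: no move → L
n=1: W (go to 0, an L position)
n=2: L (sole option 1(W) is W)
n=3: W (go to 2, an L position)
n=4: L (sole option 3(W) is W)
n=5: W (go to 4, an L position)
n=6: W (go to 0, an L position)
n=7: L (options 6(W), 1(W) are all W)
n=8: W (go to 7, an L position)
n=9: L (options 8(W), 3(W) are all W)
n=10: W (go to 9, an L position)
n=11: L (options 10(W), 5(W) are all W)
n=12: W (go to 11, an L position)
n=13: W (go to 7, an L position)
n=14: L (options 13(W), 8(W) are all W)
n=15: W (go to 14, an L position)
From 15, the L positions reachable in one move are: 14, 9. Any move reaching one of these is winning.

Remove 1, leaving 14.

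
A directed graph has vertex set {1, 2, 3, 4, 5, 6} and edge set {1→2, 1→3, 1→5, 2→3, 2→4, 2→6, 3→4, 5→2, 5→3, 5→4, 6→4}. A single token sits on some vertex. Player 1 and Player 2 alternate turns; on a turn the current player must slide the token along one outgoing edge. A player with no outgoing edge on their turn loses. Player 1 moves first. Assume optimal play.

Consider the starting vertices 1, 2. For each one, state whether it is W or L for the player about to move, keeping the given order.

Use the standard recursion: the mover loses at a terminal position; elsewhere, the mover wins exactly when some move hands the opponent an L position.
Every edge goes from a vertex to one that appears earlier in the order 4, 3, 6, 2, 5, 1, so processing vertices in that order labels each vertex after all of its successors.
4: no outgoing edge → L
3: →4(L), so W
6: →4(L), so W
2: →4(L), so W
5: →4(L), so W
1: →5(W), 2(W), 3(W) — all W, so L

1: L, 2: W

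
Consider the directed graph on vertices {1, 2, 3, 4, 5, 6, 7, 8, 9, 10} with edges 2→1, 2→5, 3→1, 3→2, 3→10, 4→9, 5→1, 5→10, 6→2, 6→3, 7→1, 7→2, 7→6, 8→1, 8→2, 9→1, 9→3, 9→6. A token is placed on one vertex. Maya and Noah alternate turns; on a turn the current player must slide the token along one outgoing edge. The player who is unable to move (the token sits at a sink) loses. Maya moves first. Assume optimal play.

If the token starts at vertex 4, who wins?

Noah wins.

Work bottom-up. With no move the player to move loses. Otherwise the position is W if at least one move leads to an L position for the opponent, and L if every move leads to a W.
Every edge goes from a vertex to one that appears earlier in the order 1, 10, 5, 2, 3, 6, 8, 9, 4, 7, so processing vertices in that order labels each vertex after all of its successors.
1: no outgoing edge → L
10: no outgoing edge → L
5: can move to 10, which is L ⇒ W
2: can move to 1, which is L ⇒ W
3: can move to 10, which is L ⇒ W
6: moves to 3(W), 2(W); every one is W ⇒ L
8: can move to 1, which is L ⇒ W
9: can move to 6, which is L ⇒ W
4: the only move is to 9(W), a W ⇒ L
7: can move to 6, which is L ⇒ W
Every move from 4 reaches a W position, so the mover loses.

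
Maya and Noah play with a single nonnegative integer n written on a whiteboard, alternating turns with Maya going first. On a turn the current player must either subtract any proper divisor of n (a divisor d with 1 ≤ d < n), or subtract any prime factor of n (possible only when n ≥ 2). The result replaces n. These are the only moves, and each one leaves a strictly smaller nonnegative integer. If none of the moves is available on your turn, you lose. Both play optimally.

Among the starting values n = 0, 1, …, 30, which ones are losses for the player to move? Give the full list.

Work bottom-up. With no move the player to move loses. Otherwise the position is W if at least one move leads to an L position for the opponent, and L if every move leads to a W.
n=0: no move → L
n=1: no move → L
n=2: W (go to 0, an L position)
n=3: W (go to 0, an L position)
n=4: L (options 2(W), 3(W) are all W)
n=5: W (go to 0, an L position)
n=6: W (go to 4, an L position)
n=7: W (go to 0, an L position)
n=8: W (go to 4, an L position)
n=9: L (options 6(W), 8(W) are all W)
n=10: W (go to 9, an L position)
n=11: W (go to 0, an L position)
n=12: W (go to 9, an L position)
n=13: W (go to 0, an L position)
n=14: L (options 7(W), 12(W), 13(W) are all W)
n=15: W (go to 14, an L position)
n=16: W (go to 14, an L position)
n=17: W (go to 0, an L position)
n=18: W (go to 9, an L position)
n=19: W (go to 0, an L position)
n=20: L (options 10(W), 15(W), 16(W), 18(W), 19(W) are all W)
n=21: W (go to 14, an L position)
n=22: W (go to 20, an L position)
n=23: W (go to 0, an L position)
n=24: W (go to 20, an L position)
n=25: W (go to 20, an L position)
n=26: L (options 13(W), 24(W), 25(W) are all W)
n=27: W (go to 26, an L position)
n=28: W (go to 14, an L position)
n=29: W (go to 0, an L position)
n=30: W (go to 20, an L position)
The losing starting values of n are exactly the entries labelled L in this table (7 of them).

0, 1, 4, 9, 14, 20, 26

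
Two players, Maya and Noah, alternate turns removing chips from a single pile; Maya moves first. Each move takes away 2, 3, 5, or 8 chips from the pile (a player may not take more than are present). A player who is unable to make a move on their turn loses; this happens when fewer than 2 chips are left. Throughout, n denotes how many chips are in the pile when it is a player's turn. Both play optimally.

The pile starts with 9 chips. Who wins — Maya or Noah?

Maya wins.

Classify positions by backward induction: terminal positions (no move available) are L. From any other position, the mover wins iff some move reaches an L.
n=0: no move → L
n=1: no move → L
n=2: reaches L-position 0 → W
n=3: reaches L-position 1 → W
n=4: reaches L-position 1 → W
n=5: reaches L-position 0 → W
n=6: reaches L-position 1 → W
n=7: only reaches 5(W), 4(W), 2(W), all W → L
n=8: reaches L-position 0 → W
n=9: reaches L-position 7 → W
The starting position 9 is W: Maya should remove 2, leaving 7, handing over an L position.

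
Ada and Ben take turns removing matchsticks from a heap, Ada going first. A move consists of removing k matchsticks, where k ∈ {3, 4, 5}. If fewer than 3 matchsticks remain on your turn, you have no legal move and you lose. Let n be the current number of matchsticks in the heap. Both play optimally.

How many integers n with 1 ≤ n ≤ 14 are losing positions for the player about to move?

5

Label each position W (a win for the player to move) or L (a loss). A position with no legal move is L; any other position is W exactly when some move reaches an L, and L when every move reaches a W.
n=0: no move → L
n=1: no move → L
n=2: no move → L
n=3: reaches L-position 0 → W
n=4: reaches L-position 1 → W
n=5: reaches L-position 2 → W
n=6: reaches L-position 2 → W
n=7: reaches L-position 2 → W
n=8: only reaches 5(W), 4(W), 3(W), all W → L
n=9: only reaches 6(W), 5(W), 4(W), all W → L
n=10: only reaches 7(W), 6(W), 5(W), all W → L
n=11: reaches L-position 8 → W
n=12: reaches L-position 9 → W
n=13: reaches L-position 10 → W
n=14: reaches L-position 10 → W
L entries with 1 ≤ n ≤ 14 (n=0 is outside the asked range and is not counted): n = 1, 2, 8, 9, 10; that makes 5.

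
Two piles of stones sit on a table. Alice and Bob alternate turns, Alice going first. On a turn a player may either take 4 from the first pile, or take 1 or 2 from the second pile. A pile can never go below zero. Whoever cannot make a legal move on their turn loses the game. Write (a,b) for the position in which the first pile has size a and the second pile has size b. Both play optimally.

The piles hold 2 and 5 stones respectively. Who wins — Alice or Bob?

Alice wins.

Classify positions by backward induction: terminal positions (no move available) are L. From any other position, the mover wins iff some move reaches an L.
No move ever increases a pile, so every position that can arise here has a ≤ 2 and b ≤ 5; it is enough to label the cells with 0 ≤ a ≤ 2 and 0 ≤ b ≤ 5.
Every move lowers a or b (never raises either), so fill the grid row by row in increasing a, and left to right within a row: each cell's successors are then already labelled.
      b=0  b=1  b=2  b=3  b=4  b=5
a=0:    L    W    W    L    W    W
a=1:    L    W    W    L    W    W
a=2:    L    W    W    L    W    W
Cells with no legal move (terminal, hence L): (0,0), (1,0), (2,0).
The remaining L cells, each justified by listing all of its moves:
(0,3): →(0,2)(W), (0,1)(W) — all W, so L
(1,3): →(1,2)(W), (1,1)(W) — all W, so L
(2,3): →(2,2)(W), (2,1)(W) — all W, so L
Every other cell has at least one move into one of the L cells above, so it is W.
The starting position (2,5) is W: Alice should move to (2,3), handing over an L position.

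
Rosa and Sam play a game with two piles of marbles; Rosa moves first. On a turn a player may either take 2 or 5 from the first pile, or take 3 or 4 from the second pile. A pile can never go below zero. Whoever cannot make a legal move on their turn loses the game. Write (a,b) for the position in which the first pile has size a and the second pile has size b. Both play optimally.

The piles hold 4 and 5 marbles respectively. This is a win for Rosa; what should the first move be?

Classify positions by backward induction: terminal positions (no move available) are L. From any other position, the mover wins iff some move reaches an L.
No move ever increases a pile, so every position that can arise here has a ≤ 4 and b ≤ 5; it is enough to label the cells with 0 ≤ a ≤ 4 and 0 ≤ b ≤ 5.
Every move lowers a or b (never raises either), so fill the grid row by row in increasing a, and left to right within a row: each cell's successors are then already labelled.
      b=0  b=1  b=2  b=3  b=4  b=5
a=0:    L    L    L    W    W    W
a=1:    L    L    L    W    W    W
a=2:    W    W    W    L    L    L
a=3:    W    W    W    L    L    L
a=4:    L    L    L    W    W    W
Cells with no legal move (terminal, hence L): (0,0), (0,1), (0,2), (1,0), (1,1), (1,2).
The remaining L cells, each justified by listing all of its moves:
(2,3): L (options (0,3)(W), (2,0)(W) are all W)
(2,4): L (options (0,4)(W), (2,1)(W), (2,0)(W) are all W)
(2,5): L (options (0,5)(W), (2,2)(W), (2,1)(W) are all W)
(3,3): L (options (1,3)(W), (3,0)(W) are all W)
(3,4): L (options (1,4)(W), (3,1)(W), (3,0)(W) are all W)
(3,5): L (options (1,5)(W), (3,2)(W), (3,1)(W) are all W)
(4,0): L (sole option (2,0)(W) is W)
(4,1): L (sole option (2,1)(W) is W)
(4,2): L (sole option (2,2)(W) is W)
Every other cell has at least one move into one of the L cells above, so it is W.
From (4,5), the L positions reachable in one move are: (2,5), (4,2), (4,1). Any move reaching one of these is winning.

Move to (2,5).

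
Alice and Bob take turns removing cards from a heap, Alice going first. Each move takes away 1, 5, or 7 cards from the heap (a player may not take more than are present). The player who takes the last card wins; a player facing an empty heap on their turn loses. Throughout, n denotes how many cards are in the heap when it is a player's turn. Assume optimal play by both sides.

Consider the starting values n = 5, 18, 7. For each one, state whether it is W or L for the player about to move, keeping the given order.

5: W, 18: L, 7: W

Label each position W (a win for the player to move) or L (a loss). A position with no legal move is L; any other position is W exactly when some move reaches an L, and L when every move reaches a W.
n=0: no move → L
n=1: can move to 0, which is L ⇒ W
n=2: the only move is to 1(W), a W ⇒ L
n=3: can move to 2, which is L ⇒ W
n=4: the only move is to 3(W), a W ⇒ L
n=5: can move to 4, which is L ⇒ W
n=6: moves to 5(W), 1(W); every one is W ⇒ L
n=7: can move to 6, which is L ⇒ W
n=8: moves to 7(W), 3(W), 1(W); every one is W ⇒ L
n=9: can move to 8, which is L ⇒ W
n=10: moves to 9(W), 5(W), 3(W); every one is W ⇒ L
n=11: can move to 10, which is L ⇒ W
n=12: moves to 11(W), 7(W), 5(W); every one is W ⇒ L
n=13: can move to 12, which is L ⇒ W
n=14: moves to 13(W), 9(W), 7(W); every one is W ⇒ L
n=15: can move to 14, which is L ⇒ W
n=16: moves to 15(W), 11(W), 9(W); every one is W ⇒ L
n=17: can move to 16, which is L ⇒ W
n=18: moves to 17(W), 13(W), 11(W); every one is W ⇒ L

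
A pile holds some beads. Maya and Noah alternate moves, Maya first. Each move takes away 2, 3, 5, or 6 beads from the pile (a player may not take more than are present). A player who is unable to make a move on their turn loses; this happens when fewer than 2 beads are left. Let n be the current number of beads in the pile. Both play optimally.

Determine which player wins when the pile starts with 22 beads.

Work bottom-up. With no move the player to move loses. Otherwise the position is W if at least one move leads to an L position for the opponent, and L if every move leads to a W.
n=0: no move → L
n=1: no move → L
n=2: reaches L-position 0 → W
n=3: reaches L-position 1 → W
n=4: reaches L-position 1 → W
n=5: reaches L-position 0 → W
n=6: reaches L-position 1 → W
n=7: reaches L-position 1 → W
n=8: only reaches 6(W), 5(W), 3(W), 2(W), all W → L
n=9: only reaches 7(W), 6(W), 4(W), 3(W), all W → L
n=10: reaches L-position 8 → W
n=11: reaches L-position 9 → W
n=12: reaches L-position 9 → W
n=13: reaches L-position 8 → W
n=14: reaches L-position 9 → W
n=15: reaches L-position 9 → W
n=16: only reaches 14(W), 13(W), 11(W), 10(W), all W → L
n=17: only reaches 15(W), 14(W), 12(W), 11(W), all W → L
n=18: reaches L-position 16 → W
n=19: reaches L-position 17 → W
n=20: reaches L-position 17 → W
n=21: reaches L-position 16 → W
n=22: reaches L-position 17 → W
From 22 Maya can remove 5, leaving 17, reaching an L position.

Maya wins.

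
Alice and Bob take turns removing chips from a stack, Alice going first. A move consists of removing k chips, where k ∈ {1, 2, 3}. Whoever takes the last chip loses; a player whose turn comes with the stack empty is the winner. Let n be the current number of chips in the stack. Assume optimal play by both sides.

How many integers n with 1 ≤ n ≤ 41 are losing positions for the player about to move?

Positions with no move are W. A position that does have a move is losing for the player to move precisely when every available move leads to a winning position for the opponent. Fill in the labels:
n=0: no move; the opponent has just taken the last chip and therefore loses → W
n=1: →0(W) only, which is W, so L
n=2: →1(L), so W
n=3: →1(L), so W
n=4: →1(L), so W
n=5: →4(W), 3(W), 2(W) — all W, so L
n=6: →5(L), so W
n=7: →5(L), so W
n=8: →5(L), so W
n=9: →8(W), 7(W), 6(W) — all W, so L
n=10: →9(L), so W
n=11: →9(L), so W
n=12: →9(L), so W
n=13: →12(W), 11(W), 10(W) — all W, so L
n=14: →13(L), so W
n=15: →13(L), so W
n=16: →13(L), so W
n=17: →16(W), 15(W), 14(W) — all W, so L
n=18: →17(L), so W
n=19: →17(L), so W
n=20: →17(L), so W
n=21: →20(W), 19(W), 18(W) — all W, so L
n=22: →21(L), so W
n=23: →21(L), so W
n=24: →21(L), so W
n=25: →24(W), 23(W), 22(W) — all W, so L
n=26: →25(L), so W
n=27: →25(L), so W
n=28: →25(L), so W
n=29: →28(W), 27(W), 26(W) — all W, so L
n=30: →29(L), so W
n=31: →29(L), so W
n=32: →29(L), so W
n=33: →32(W), 31(W), 30(W) — all W, so L
n=34: →33(L), so W
n=35: →33(L), so W
n=36: →33(L), so W
n=37: →36(W), 35(W), 34(W) — all W, so L
n=38: →37(L), so W
n=39: →37(L), so W
n=40: →37(L), so W
n=41: →40(W), 39(W), 38(W) — all W, so L
L entries with 1 ≤ n ≤ 41 (the range starts at n=1): n = 1, 5, 9, 13, 17, 21, 25, 29, 33, 37, 41; that makes 11.

11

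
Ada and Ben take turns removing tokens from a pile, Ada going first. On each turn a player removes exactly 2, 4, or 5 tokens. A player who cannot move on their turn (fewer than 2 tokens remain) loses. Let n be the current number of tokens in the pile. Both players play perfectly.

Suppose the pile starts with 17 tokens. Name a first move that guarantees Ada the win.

Remove 2, leaving 15.

Label each position W (a win for the player to move) or L (a loss). A position with no legal move is L; any other position is W exactly when some move reaches an L, and L when every move reaches a W.
n=0: no move → L
n=1: no move → L
n=2: can move to 0, which is L ⇒ W
n=3: can move to 1, which is L ⇒ W
n=4: can move to 0, which is L ⇒ W
n=5: can move to 1, which is L ⇒ W
n=6: can move to 1, which is L ⇒ W
n=7: moves to 5(W), 3(W), 2(W); every one is W ⇒ L
n=8: moves to 6(W), 4(W), 3(W); every one is W ⇒ L
n=9: can move to 7, which is L ⇒ W
n=10: can move to 8, which is L ⇒ W
n=11: can move to 7, which is L ⇒ W
n=12: can move to 8, which is L ⇒ W
n=13: can move to 8, which is L ⇒ W
n=14: moves to 12(W), 10(W), 9(W); every one is W ⇒ L
n=15: moves to 13(W), 11(W), 10(W); every one is W ⇒ L
n=16: can move to 14, which is L ⇒ W
n=17: can move to 15, which is L ⇒ W
From 17, the L positions reachable in one move are: 15.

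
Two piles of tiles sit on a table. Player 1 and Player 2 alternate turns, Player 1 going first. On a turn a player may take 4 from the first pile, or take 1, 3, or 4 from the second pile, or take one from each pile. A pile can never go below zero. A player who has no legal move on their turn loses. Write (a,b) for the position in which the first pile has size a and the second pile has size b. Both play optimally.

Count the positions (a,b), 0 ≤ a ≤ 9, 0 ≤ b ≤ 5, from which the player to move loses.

19

Work bottom-up. With no move the player to move loses. Otherwise the position is W if at least one move leads to an L position for the opponent, and L if every move leads to a W.
Every move lowers a or b (never raises either), so fill the grid row by row in increasing a, and left to right within a row: each cell's successors are then already labelled.
      b=0  b=1  b=2  b=3  b=4  b=5
a=0:    L    W    L    W    W    W
a=1:    L    W    L    W    W    W
a=2:    L    W    L    W    W    W
a=3:    L    W    L    W    W    W
a=4:    W    W    W    W    L    W
a=5:    W    L    W    L    W    W
a=6:    W    L    W    L    W    W
a=7:    W    L    W    L    W    W
a=8:    L    W    W    W    W    L
a=9:    L    W    L    W    W    W
Cells with no legal move (terminal, hence L): (0,0), (1,0), (2,0), (3,0).
The remaining L cells, each justified by listing all of its moves:
(0,2): only reaches (0,1)(W), which is W → L
(1,2): only reaches (1,1)(W), (0,1)(W), all W → L
(2,2): only reaches (2,1)(W), (1,1)(W), all W → L
(3,2): only reaches (3,1)(W), (2,1)(W), all W → L
(4,4): only reaches (0,4)(W), (4,3)(W), (4,1)(W), (4,0)(W), (3,3)(W), all W → L
(5,1): only reaches (1,1)(W), (5,0)(W), (4,0)(W), all W → L
(5,3): only reaches (1,3)(W), (5,2)(W), (5,0)(W), (4,2)(W), all W → L
(6,1): only reaches (2,1)(W), (6,0)(W), (5,0)(W), all W → L
(6,3): only reaches (2,3)(W), (6,2)(W), (6,0)(W), (5,2)(W), all W → L
(7,1): only reaches (3,1)(W), (7,0)(W), (6,0)(W), all W → L
(7,3): only reaches (3,3)(W), (7,2)(W), (7,0)(W), (6,2)(W), all W → L
(8,0): only reaches (4,0)(W), which is W → L
(8,5): only reaches (4,5)(W), (8,4)(W), (8,2)(W), (8,1)(W), (7,4)(W), all W → L
(9,0): only reaches (5,0)(W), which is W → L
(9,2): only reaches (5,2)(W), (9,1)(W), (8,1)(W), all W → L
Every other cell has at least one move into one of the L cells above, so it is W.
L cells per row: a=0: 2, a=1: 2, a=2: 2, a=3: 2, a=4: 1, a=5: 2, a=6: 2, a=7: 2, a=8: 2, a=9: 2; total 19.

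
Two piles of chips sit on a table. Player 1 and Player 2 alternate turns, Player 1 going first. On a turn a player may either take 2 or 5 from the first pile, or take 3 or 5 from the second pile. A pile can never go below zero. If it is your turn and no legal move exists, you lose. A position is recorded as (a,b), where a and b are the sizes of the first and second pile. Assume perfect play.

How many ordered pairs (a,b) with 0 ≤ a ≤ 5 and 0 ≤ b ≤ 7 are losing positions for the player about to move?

Build the W/L table. Terminal = L. A non-terminal position is W if it has a move to some L; otherwise it is L.
Every move lowers a or b (never raises either), so fill the grid row by row in increasing a, and left to right within a row: each cell's successors are then already labelled.
      b=0  b=1  b=2  b=3  b=4  b=5  b=6  b=7
a=0:    L    L    L    W    W    W    W    W
a=1:    L    L    L    W    W    W    W    W
a=2:    W    W    W    L    L    L    W    W
a=3:    W    W    W    L    L    L    W    W
a=4:    L    L    L    W    W    W    W    W
a=5:    W    W    W    W    W    W    L    L
Cells with no legal move (terminal, hence L): (0,0), (0,1), (0,2), (1,0), (1,1), (1,2).
The remaining L cells, each justified by listing all of its moves:
(2,3): only reaches (0,3)(W), (2,0)(W), all W → L
(2,4): only reaches (0,4)(W), (2,1)(W), all W → L
(2,5): only reaches (0,5)(W), (2,2)(W), (2,0)(W), all W → L
(3,3): only reaches (1,3)(W), (3,0)(W), all W → L
(3,4): only reaches (1,4)(W), (3,1)(W), all W → L
(3,5): only reaches (1,5)(W), (3,2)(W), (3,0)(W), all W → L
(4,0): only reaches (2,0)(W), which is W → L
(4,1): only reaches (2,1)(W), which is W → L
(4,2): only reaches (2,2)(W), which is W → L
(5,6): only reaches (3,6)(W), (0,6)(W), (5,3)(W), (5,1)(W), all W → L
(5,7): only reaches (3,7)(W), (0,7)(W), (5,4)(W), (5,2)(W), all W → L
Every other cell has at least one move into one of the L cells above, so it is W.
L cells per row: a=0: 3, a=1: 3, a=2: 3, a=3: 3, a=4: 3, a=5: 2; total 17.

17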